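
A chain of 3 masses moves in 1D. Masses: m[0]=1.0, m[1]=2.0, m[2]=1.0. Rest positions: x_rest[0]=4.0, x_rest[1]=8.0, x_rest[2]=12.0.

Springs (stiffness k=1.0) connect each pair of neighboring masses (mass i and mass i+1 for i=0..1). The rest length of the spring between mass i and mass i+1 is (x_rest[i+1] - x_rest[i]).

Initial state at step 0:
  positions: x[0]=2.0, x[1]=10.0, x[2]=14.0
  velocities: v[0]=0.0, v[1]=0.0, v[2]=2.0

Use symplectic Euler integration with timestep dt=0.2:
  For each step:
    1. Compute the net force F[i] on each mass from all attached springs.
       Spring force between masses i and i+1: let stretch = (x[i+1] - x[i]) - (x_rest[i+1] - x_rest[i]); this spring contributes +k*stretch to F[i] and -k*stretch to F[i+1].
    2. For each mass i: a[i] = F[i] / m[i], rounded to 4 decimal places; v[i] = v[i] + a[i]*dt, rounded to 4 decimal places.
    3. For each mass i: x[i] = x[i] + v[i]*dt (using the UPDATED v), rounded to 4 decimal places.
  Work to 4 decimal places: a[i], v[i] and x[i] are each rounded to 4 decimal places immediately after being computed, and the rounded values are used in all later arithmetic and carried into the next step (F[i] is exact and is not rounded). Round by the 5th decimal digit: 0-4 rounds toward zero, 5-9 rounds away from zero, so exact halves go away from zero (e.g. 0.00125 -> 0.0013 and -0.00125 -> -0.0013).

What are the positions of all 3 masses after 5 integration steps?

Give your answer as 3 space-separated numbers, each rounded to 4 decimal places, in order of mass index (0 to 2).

Answer: 4.0880 9.1569 15.5980

Derivation:
Step 0: x=[2.0000 10.0000 14.0000] v=[0.0000 0.0000 2.0000]
Step 1: x=[2.1600 9.9200 14.4000] v=[0.8000 -0.4000 2.0000]
Step 2: x=[2.4704 9.7744 14.7808] v=[1.5520 -0.7280 1.9040]
Step 3: x=[2.9130 9.5828 15.1213] v=[2.2128 -0.9578 1.7027]
Step 4: x=[3.4624 9.3686 15.4003] v=[2.7468 -1.0709 1.3950]
Step 5: x=[4.0880 9.1569 15.5980] v=[3.1280 -1.0583 0.9887]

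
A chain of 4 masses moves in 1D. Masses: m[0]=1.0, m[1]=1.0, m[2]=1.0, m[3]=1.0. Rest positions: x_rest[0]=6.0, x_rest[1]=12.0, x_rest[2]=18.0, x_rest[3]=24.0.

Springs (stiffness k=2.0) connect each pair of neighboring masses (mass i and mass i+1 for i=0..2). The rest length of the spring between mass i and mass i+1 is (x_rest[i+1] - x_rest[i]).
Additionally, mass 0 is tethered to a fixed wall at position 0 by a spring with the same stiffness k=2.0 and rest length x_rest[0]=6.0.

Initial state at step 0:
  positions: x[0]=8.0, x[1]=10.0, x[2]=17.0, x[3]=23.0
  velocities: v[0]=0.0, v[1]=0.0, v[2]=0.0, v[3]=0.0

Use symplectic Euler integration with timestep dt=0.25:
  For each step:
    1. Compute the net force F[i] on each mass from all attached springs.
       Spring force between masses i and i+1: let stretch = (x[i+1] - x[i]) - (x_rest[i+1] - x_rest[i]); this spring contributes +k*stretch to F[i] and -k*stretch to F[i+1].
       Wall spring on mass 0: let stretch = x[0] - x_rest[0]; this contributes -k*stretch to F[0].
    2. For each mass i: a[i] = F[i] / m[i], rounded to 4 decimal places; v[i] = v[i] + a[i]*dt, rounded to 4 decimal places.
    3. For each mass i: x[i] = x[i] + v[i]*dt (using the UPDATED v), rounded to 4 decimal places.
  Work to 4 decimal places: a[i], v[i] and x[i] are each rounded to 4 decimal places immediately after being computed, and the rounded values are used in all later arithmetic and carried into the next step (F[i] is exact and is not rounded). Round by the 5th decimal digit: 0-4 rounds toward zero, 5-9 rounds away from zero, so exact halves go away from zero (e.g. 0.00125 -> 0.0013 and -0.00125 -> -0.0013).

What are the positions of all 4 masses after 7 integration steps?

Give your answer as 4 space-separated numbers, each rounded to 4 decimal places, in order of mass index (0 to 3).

Step 0: x=[8.0000 10.0000 17.0000 23.0000] v=[0.0000 0.0000 0.0000 0.0000]
Step 1: x=[7.2500 10.6250 16.8750 23.0000] v=[-3.0000 2.5000 -0.5000 0.0000]
Step 2: x=[6.0156 11.6094 16.7344 22.9844] v=[-4.9375 3.9375 -0.5625 -0.0625]
Step 3: x=[4.7285 12.5352 16.7344 22.9375] v=[-5.1484 3.7031 0.0000 -0.1875]
Step 4: x=[3.8262 13.0101 16.9849 22.8652] v=[-3.6093 1.8994 1.0020 -0.2891]
Step 5: x=[3.5936 12.8338 17.4736 22.8079] v=[-0.9305 -0.7052 1.9548 -0.2293]
Step 6: x=[4.0668 12.0825 18.0491 22.8338] v=[1.8928 -3.0054 2.3021 0.1036]
Step 7: x=[5.0336 11.0750 18.4769 23.0116] v=[3.8673 -4.0300 1.7112 0.7113]

Answer: 5.0336 11.0750 18.4769 23.0116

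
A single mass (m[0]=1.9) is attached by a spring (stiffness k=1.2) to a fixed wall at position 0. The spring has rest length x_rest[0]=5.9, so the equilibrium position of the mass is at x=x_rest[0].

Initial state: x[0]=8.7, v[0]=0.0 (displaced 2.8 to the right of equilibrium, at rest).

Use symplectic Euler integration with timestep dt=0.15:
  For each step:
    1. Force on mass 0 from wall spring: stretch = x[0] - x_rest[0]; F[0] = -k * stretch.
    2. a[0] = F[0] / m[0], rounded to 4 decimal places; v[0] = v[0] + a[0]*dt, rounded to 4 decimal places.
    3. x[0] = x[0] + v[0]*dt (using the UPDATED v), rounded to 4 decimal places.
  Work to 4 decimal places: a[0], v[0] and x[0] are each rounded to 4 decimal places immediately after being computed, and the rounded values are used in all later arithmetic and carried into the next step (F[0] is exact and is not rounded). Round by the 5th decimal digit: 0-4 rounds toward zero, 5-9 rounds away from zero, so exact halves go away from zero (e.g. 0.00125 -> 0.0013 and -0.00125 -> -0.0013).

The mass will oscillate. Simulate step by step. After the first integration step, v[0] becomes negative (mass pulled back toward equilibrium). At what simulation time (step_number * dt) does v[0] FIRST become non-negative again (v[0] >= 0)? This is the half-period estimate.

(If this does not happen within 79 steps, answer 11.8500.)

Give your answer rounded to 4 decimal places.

Answer: 4.0500

Derivation:
Step 0: x=[8.7000] v=[0.0000]
Step 1: x=[8.6602] v=[-0.2653]
Step 2: x=[8.5812] v=[-0.5268]
Step 3: x=[8.4641] v=[-0.7808]
Step 4: x=[8.3105] v=[-1.0237]
Step 5: x=[8.1227] v=[-1.2521]
Step 6: x=[7.9033] v=[-1.4627]
Step 7: x=[7.6554] v=[-1.6525]
Step 8: x=[7.3826] v=[-1.8188]
Step 9: x=[7.0887] v=[-1.9593]
Step 10: x=[6.7779] v=[-2.0719]
Step 11: x=[6.4546] v=[-2.1551]
Step 12: x=[6.1235] v=[-2.2076]
Step 13: x=[5.7892] v=[-2.2288]
Step 14: x=[5.4565] v=[-2.2183]
Step 15: x=[5.1301] v=[-2.1763]
Step 16: x=[4.8146] v=[-2.1034]
Step 17: x=[4.5145] v=[-2.0006]
Step 18: x=[4.2341] v=[-1.8693]
Step 19: x=[3.9774] v=[-1.7115]
Step 20: x=[3.7480] v=[-1.5294]
Step 21: x=[3.5492] v=[-1.3255]
Step 22: x=[3.3838] v=[-1.1028]
Step 23: x=[3.2541] v=[-0.8644]
Step 24: x=[3.1620] v=[-0.6137]
Step 25: x=[3.1089] v=[-0.3543]
Step 26: x=[3.0954] v=[-0.0899]
Step 27: x=[3.1218] v=[0.1758]
First v>=0 after going negative at step 27, time=4.0500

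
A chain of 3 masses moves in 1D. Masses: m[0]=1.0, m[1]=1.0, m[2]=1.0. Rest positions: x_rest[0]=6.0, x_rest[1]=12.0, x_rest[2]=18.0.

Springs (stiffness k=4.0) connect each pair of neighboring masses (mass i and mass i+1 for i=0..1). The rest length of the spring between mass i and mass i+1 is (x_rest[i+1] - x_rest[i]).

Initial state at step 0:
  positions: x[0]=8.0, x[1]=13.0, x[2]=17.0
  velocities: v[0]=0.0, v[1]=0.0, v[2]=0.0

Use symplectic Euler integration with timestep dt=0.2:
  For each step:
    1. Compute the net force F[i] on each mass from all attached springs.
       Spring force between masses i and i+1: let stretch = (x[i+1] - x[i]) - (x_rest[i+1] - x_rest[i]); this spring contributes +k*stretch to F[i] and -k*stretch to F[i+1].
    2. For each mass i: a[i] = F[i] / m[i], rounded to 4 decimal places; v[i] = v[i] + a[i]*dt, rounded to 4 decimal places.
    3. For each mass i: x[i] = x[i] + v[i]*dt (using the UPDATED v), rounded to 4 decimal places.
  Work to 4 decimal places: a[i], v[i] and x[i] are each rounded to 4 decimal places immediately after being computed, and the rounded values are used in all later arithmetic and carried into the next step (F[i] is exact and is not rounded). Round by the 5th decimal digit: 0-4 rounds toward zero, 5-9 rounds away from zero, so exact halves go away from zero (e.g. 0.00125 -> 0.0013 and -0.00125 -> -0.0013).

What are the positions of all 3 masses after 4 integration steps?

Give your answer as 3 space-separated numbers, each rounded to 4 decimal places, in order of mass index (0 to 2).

Answer: 6.4781 12.3116 19.2102

Derivation:
Step 0: x=[8.0000 13.0000 17.0000] v=[0.0000 0.0000 0.0000]
Step 1: x=[7.8400 12.8400 17.3200] v=[-0.8000 -0.8000 1.6000]
Step 2: x=[7.5200 12.5968 17.8832] v=[-1.6000 -1.2160 2.8160]
Step 3: x=[7.0523 12.3871 18.5606] v=[-2.3386 -1.0483 3.3869]
Step 4: x=[6.4781 12.3116 19.2102] v=[-2.8708 -0.3773 3.2481]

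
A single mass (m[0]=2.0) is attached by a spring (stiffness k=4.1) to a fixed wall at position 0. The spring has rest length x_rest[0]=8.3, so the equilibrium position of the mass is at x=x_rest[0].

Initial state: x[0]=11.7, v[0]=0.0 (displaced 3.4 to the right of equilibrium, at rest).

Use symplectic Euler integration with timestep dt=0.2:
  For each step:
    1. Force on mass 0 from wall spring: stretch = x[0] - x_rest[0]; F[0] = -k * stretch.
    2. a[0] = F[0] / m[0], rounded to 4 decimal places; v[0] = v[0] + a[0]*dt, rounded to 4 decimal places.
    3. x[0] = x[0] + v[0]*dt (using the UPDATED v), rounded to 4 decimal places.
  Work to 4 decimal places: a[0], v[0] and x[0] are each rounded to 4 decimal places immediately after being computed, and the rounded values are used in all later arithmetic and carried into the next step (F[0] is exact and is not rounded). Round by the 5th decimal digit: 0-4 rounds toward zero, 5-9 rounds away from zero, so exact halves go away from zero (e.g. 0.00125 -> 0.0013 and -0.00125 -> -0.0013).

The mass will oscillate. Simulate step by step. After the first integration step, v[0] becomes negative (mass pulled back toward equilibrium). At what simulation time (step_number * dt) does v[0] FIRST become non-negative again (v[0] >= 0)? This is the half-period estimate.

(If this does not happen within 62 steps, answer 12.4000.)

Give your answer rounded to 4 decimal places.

Step 0: x=[11.7000] v=[0.0000]
Step 1: x=[11.4212] v=[-1.3940]
Step 2: x=[10.8865] v=[-2.6737]
Step 3: x=[10.1397] v=[-3.7342]
Step 4: x=[9.2420] v=[-4.4885]
Step 5: x=[8.2671] v=[-4.8747]
Step 6: x=[7.2949] v=[-4.8612]
Step 7: x=[6.4051] v=[-4.4491]
Step 8: x=[5.6707] v=[-3.6722]
Step 9: x=[5.1519] v=[-2.5942]
Step 10: x=[4.8912] v=[-1.3035]
Step 11: x=[4.9100] v=[0.0941]
First v>=0 after going negative at step 11, time=2.2000

Answer: 2.2000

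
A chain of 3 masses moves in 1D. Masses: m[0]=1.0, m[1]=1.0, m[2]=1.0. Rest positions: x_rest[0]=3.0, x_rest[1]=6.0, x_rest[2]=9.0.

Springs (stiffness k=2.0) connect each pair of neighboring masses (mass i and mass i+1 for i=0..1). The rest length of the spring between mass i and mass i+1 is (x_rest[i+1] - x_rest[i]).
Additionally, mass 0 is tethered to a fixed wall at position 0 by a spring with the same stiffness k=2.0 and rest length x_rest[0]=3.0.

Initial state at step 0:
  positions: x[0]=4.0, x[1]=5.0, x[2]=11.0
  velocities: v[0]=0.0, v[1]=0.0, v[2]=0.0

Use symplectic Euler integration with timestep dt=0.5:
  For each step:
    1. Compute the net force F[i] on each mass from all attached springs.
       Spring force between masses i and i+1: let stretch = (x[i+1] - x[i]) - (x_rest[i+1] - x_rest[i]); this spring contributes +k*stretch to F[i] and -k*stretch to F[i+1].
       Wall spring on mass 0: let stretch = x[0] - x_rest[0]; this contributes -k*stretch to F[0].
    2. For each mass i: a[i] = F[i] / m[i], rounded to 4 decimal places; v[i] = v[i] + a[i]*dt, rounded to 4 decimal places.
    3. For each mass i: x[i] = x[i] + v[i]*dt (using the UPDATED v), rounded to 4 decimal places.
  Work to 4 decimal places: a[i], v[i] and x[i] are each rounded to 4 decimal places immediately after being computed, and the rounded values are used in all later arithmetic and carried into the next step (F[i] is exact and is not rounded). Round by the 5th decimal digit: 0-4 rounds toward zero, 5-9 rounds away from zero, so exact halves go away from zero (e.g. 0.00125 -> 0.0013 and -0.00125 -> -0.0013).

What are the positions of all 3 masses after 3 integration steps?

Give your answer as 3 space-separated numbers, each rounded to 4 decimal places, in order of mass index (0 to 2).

Answer: 4.0000 6.3750 9.0000

Derivation:
Step 0: x=[4.0000 5.0000 11.0000] v=[0.0000 0.0000 0.0000]
Step 1: x=[2.5000 7.5000 9.5000] v=[-3.0000 5.0000 -3.0000]
Step 2: x=[2.2500 8.5000 8.5000] v=[-0.5000 2.0000 -2.0000]
Step 3: x=[4.0000 6.3750 9.0000] v=[3.5000 -4.2500 1.0000]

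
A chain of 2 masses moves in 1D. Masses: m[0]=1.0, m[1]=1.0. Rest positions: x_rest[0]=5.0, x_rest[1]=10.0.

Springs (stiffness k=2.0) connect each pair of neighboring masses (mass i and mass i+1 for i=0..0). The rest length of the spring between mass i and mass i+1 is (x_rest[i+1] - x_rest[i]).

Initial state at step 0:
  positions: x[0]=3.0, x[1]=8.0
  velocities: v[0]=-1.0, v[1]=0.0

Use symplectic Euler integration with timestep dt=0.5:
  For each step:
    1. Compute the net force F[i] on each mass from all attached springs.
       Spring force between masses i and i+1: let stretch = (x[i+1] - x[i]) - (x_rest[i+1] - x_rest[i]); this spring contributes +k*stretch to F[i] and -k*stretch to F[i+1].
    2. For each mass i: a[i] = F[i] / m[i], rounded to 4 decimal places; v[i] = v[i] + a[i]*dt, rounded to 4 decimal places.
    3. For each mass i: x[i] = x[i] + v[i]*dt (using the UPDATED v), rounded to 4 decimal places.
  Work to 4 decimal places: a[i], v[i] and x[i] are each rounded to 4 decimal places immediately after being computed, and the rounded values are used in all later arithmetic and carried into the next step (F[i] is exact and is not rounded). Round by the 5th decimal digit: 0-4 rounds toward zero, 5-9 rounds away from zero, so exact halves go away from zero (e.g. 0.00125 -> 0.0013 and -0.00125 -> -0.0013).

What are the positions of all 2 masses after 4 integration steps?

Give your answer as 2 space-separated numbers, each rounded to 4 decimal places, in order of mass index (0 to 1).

Answer: 2.2500 6.7500

Derivation:
Step 0: x=[3.0000 8.0000] v=[-1.0000 0.0000]
Step 1: x=[2.5000 8.0000] v=[-1.0000 0.0000]
Step 2: x=[2.2500 7.7500] v=[-0.5000 -0.5000]
Step 3: x=[2.2500 7.2500] v=[0.0000 -1.0000]
Step 4: x=[2.2500 6.7500] v=[0.0000 -1.0000]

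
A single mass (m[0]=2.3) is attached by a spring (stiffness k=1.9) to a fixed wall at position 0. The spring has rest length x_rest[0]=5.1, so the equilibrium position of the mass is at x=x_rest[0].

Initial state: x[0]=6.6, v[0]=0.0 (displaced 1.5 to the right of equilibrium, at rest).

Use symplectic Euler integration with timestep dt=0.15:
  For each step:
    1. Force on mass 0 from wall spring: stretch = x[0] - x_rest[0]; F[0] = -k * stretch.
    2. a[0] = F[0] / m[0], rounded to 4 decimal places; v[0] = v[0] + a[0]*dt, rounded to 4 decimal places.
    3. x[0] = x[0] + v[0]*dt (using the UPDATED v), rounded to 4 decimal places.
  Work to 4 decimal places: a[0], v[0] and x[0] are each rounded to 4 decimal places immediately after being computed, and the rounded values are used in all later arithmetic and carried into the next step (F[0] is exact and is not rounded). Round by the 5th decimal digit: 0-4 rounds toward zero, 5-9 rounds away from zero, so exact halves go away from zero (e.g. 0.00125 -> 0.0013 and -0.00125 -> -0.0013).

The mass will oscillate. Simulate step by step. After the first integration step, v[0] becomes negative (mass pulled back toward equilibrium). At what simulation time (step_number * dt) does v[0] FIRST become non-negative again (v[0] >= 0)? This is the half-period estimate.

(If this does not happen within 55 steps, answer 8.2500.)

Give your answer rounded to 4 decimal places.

Answer: 3.6000

Derivation:
Step 0: x=[6.6000] v=[0.0000]
Step 1: x=[6.5721] v=[-0.1859]
Step 2: x=[6.5169] v=[-0.3683]
Step 3: x=[6.4353] v=[-0.5439]
Step 4: x=[6.3289] v=[-0.7094]
Step 5: x=[6.1996] v=[-0.8617]
Step 6: x=[6.0499] v=[-0.9980]
Step 7: x=[5.8825] v=[-1.1157]
Step 8: x=[5.7006] v=[-1.2127]
Step 9: x=[5.5075] v=[-1.2871]
Step 10: x=[5.3069] v=[-1.3376]
Step 11: x=[5.1024] v=[-1.3632]
Step 12: x=[4.8979] v=[-1.3635]
Step 13: x=[4.6971] v=[-1.3385]
Step 14: x=[4.5038] v=[-1.2886]
Step 15: x=[4.3216] v=[-1.2147]
Step 16: x=[4.1539] v=[-1.1183]
Step 17: x=[4.0037] v=[-1.0011]
Step 18: x=[3.8739] v=[-0.8653]
Step 19: x=[3.7669] v=[-0.7134]
Step 20: x=[3.6847] v=[-0.5482]
Step 21: x=[3.6288] v=[-0.3728]
Step 22: x=[3.6002] v=[-0.1905]
Step 23: x=[3.5995] v=[-0.0047]
Step 24: x=[3.6267] v=[0.1812]
First v>=0 after going negative at step 24, time=3.6000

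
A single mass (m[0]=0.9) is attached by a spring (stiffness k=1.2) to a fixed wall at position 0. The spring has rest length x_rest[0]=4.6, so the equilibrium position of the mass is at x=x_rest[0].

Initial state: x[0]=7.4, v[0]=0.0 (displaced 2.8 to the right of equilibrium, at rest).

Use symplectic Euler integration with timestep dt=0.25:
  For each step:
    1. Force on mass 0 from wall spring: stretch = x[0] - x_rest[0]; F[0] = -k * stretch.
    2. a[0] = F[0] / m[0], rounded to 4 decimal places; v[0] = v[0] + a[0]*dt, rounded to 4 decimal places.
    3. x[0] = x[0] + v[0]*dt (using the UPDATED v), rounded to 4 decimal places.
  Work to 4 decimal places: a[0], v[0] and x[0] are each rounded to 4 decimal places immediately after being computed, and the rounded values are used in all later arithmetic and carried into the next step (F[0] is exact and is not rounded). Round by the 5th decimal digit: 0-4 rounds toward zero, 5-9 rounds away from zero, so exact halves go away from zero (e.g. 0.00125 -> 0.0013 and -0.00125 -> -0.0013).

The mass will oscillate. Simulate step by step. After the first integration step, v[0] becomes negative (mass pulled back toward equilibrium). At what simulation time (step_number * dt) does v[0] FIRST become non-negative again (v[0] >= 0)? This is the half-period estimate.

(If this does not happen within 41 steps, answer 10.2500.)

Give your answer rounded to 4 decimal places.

Step 0: x=[7.4000] v=[0.0000]
Step 1: x=[7.1667] v=[-0.9333]
Step 2: x=[6.7195] v=[-1.7889]
Step 3: x=[6.0957] v=[-2.4954]
Step 4: x=[5.3472] v=[-2.9940]
Step 5: x=[4.5364] v=[-3.2431]
Step 6: x=[3.7309] v=[-3.2219]
Step 7: x=[2.9979] v=[-2.9322]
Step 8: x=[2.3984] v=[-2.3982]
Step 9: x=[1.9823] v=[-1.6643]
Step 10: x=[1.7844] v=[-0.7917]
Step 11: x=[1.8211] v=[0.1468]
First v>=0 after going negative at step 11, time=2.7500

Answer: 2.7500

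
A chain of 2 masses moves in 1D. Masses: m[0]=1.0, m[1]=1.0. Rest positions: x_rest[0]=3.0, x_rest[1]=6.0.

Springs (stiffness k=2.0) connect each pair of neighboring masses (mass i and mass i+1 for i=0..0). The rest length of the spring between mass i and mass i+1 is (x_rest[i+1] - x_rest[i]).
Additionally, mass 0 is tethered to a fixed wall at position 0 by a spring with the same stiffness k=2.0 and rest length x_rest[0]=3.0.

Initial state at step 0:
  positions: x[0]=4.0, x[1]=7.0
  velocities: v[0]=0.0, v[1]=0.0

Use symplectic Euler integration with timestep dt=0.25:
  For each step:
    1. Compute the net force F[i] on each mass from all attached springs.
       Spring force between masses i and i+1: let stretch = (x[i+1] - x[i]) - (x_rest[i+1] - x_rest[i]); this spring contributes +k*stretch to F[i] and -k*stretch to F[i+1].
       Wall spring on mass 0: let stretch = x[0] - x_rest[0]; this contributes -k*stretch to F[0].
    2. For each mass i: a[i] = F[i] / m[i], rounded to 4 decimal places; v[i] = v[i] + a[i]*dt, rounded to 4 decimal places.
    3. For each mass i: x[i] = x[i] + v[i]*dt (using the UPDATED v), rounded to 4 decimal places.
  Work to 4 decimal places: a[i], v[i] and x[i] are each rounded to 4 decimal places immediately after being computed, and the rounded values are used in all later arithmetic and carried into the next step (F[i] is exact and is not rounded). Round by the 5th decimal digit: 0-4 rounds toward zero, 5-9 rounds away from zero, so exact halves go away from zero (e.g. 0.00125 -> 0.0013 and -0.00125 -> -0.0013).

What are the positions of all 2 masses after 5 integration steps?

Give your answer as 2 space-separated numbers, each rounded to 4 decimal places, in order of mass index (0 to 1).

Step 0: x=[4.0000 7.0000] v=[0.0000 0.0000]
Step 1: x=[3.8750 7.0000] v=[-0.5000 0.0000]
Step 2: x=[3.6563 6.9844] v=[-0.8750 -0.0625]
Step 3: x=[3.3965 6.9278] v=[-1.0391 -0.2266]
Step 4: x=[3.1536 6.8047] v=[-0.9717 -0.4923]
Step 5: x=[2.9729 6.6002] v=[-0.7230 -0.8179]

Answer: 2.9729 6.6002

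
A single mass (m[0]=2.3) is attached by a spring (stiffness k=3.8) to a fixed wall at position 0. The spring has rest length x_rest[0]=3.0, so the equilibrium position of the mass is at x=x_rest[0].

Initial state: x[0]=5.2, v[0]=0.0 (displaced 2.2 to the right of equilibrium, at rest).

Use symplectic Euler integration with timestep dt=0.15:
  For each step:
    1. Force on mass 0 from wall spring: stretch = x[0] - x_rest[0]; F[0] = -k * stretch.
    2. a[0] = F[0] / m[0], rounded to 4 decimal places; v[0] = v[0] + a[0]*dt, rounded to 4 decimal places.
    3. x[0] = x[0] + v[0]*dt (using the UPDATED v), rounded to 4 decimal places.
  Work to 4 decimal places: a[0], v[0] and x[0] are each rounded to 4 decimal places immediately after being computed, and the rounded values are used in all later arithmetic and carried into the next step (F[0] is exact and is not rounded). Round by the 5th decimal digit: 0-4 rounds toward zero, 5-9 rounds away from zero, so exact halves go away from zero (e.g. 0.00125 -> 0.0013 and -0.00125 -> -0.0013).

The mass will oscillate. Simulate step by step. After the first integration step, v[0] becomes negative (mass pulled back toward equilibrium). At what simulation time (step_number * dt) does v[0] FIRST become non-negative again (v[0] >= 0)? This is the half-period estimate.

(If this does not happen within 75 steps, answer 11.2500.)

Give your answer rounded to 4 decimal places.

Step 0: x=[5.2000] v=[0.0000]
Step 1: x=[5.1182] v=[-0.5452]
Step 2: x=[4.9577] v=[-1.0701]
Step 3: x=[4.7244] v=[-1.5553]
Step 4: x=[4.4270] v=[-1.9827]
Step 5: x=[4.0765] v=[-2.3364]
Step 6: x=[3.6860] v=[-2.6032]
Step 7: x=[3.2700] v=[-2.7732]
Step 8: x=[2.8440] v=[-2.8401]
Step 9: x=[2.4238] v=[-2.8014]
Step 10: x=[2.0250] v=[-2.6586]
Step 11: x=[1.6625] v=[-2.4170]
Step 12: x=[1.3497] v=[-2.0855]
Step 13: x=[1.0982] v=[-1.6765]
Step 14: x=[0.9174] v=[-1.2052]
Step 15: x=[0.8140] v=[-0.6891]
Step 16: x=[0.7919] v=[-0.1473]
Step 17: x=[0.8519] v=[0.3999]
First v>=0 after going negative at step 17, time=2.5500

Answer: 2.5500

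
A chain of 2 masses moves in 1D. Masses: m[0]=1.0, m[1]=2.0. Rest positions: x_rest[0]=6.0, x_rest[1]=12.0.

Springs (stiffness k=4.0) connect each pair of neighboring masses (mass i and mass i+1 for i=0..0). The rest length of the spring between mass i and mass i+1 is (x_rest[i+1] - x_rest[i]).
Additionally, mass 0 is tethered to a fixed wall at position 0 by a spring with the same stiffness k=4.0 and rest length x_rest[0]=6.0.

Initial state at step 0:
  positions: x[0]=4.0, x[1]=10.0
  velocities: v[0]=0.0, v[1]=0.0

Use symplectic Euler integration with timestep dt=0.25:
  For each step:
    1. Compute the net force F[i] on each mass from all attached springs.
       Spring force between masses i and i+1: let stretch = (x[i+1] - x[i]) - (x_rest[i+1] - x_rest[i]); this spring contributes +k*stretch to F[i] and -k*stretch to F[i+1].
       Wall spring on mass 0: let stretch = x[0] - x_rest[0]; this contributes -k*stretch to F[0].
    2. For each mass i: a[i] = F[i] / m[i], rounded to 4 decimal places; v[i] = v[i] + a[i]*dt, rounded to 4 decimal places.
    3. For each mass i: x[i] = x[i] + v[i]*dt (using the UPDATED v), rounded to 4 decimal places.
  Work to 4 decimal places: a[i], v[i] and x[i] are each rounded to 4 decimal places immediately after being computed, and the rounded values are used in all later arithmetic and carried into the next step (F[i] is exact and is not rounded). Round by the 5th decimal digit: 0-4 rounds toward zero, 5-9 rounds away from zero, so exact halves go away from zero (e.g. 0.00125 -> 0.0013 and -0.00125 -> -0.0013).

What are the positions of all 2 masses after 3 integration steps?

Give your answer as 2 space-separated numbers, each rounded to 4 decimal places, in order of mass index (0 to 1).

Answer: 5.8906 10.2735

Derivation:
Step 0: x=[4.0000 10.0000] v=[0.0000 0.0000]
Step 1: x=[4.5000 10.0000] v=[2.0000 0.0000]
Step 2: x=[5.2500 10.0625] v=[3.0000 0.2500]
Step 3: x=[5.8906 10.2735] v=[2.5625 0.8438]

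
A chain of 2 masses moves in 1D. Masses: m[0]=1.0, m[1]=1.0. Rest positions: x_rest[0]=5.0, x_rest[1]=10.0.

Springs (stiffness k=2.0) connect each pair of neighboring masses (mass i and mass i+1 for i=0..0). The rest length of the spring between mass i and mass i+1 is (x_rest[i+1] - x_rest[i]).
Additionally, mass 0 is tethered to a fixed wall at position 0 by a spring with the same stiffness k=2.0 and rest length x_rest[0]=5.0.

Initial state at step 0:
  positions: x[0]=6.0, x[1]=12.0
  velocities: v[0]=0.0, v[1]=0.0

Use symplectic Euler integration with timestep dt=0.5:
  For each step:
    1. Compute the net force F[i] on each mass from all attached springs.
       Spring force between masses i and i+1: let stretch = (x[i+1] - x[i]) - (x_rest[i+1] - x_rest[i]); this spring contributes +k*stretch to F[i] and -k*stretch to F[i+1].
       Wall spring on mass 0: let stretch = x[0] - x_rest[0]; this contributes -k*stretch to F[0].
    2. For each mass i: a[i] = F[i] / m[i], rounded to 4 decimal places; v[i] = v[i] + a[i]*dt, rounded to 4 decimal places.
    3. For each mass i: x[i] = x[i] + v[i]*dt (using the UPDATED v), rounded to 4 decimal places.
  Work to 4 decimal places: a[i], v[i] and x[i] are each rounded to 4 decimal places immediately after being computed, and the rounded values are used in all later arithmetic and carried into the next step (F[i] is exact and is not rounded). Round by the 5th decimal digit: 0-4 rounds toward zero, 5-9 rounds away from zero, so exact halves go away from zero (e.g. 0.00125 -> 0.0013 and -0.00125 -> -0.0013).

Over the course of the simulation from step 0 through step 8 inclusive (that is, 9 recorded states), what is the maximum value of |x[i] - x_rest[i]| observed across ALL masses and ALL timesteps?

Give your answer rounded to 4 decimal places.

Answer: 2.0390

Derivation:
Step 0: x=[6.0000 12.0000] v=[0.0000 0.0000]
Step 1: x=[6.0000 11.5000] v=[0.0000 -1.0000]
Step 2: x=[5.7500 10.7500] v=[-0.5000 -1.5000]
Step 3: x=[5.1250 10.0000] v=[-1.2500 -1.5000]
Step 4: x=[4.3750 9.3125] v=[-1.5000 -1.3750]
Step 5: x=[3.9063 8.6563] v=[-0.9375 -1.3125]
Step 6: x=[3.8594 8.1251] v=[-0.0938 -1.0625]
Step 7: x=[4.0157 7.9610] v=[0.3125 -0.3282]
Step 8: x=[4.1368 8.3243] v=[0.2421 0.7265]
Max displacement = 2.0390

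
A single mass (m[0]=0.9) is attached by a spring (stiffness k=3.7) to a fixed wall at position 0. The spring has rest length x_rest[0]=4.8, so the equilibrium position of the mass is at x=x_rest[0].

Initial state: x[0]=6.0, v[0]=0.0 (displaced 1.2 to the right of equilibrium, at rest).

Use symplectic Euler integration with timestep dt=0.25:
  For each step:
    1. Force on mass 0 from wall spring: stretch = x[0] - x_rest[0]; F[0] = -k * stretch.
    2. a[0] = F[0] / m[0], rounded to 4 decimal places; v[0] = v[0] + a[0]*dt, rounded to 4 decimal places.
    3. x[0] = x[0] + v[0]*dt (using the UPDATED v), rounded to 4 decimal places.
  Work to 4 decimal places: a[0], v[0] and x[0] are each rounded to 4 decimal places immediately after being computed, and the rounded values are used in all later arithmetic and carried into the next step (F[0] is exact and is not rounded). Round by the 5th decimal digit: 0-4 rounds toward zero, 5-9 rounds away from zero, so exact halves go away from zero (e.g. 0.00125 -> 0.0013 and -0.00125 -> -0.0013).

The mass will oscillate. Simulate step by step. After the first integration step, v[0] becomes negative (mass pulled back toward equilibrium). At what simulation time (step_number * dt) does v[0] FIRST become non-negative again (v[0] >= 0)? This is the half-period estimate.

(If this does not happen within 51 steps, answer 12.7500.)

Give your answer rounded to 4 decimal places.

Answer: 1.7500

Derivation:
Step 0: x=[6.0000] v=[0.0000]
Step 1: x=[5.6917] v=[-1.2333]
Step 2: x=[5.1543] v=[-2.1498]
Step 3: x=[4.5258] v=[-2.5140]
Step 4: x=[3.9678] v=[-2.2322]
Step 5: x=[3.6236] v=[-1.3769]
Step 6: x=[3.5817] v=[-0.1678]
Step 7: x=[3.8528] v=[1.0844]
First v>=0 after going negative at step 7, time=1.7500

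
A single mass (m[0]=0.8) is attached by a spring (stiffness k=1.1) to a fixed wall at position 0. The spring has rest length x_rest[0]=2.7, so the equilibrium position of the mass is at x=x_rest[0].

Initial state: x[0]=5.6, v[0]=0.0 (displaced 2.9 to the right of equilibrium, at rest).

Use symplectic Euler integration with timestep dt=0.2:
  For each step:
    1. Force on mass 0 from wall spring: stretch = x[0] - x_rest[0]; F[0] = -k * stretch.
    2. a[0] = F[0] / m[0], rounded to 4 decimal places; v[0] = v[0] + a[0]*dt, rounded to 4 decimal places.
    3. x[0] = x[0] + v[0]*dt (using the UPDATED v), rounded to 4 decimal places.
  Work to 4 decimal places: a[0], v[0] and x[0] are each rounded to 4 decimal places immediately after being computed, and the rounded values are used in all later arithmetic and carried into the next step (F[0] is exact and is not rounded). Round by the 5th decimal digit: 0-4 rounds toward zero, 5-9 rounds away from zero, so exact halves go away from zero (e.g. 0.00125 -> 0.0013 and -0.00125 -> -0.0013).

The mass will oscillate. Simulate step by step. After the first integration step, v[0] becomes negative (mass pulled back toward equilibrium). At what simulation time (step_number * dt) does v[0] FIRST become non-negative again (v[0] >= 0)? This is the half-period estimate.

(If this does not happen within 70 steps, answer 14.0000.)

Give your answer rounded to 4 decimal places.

Step 0: x=[5.6000] v=[0.0000]
Step 1: x=[5.4405] v=[-0.7975]
Step 2: x=[5.1303] v=[-1.5511]
Step 3: x=[4.6864] v=[-2.2194]
Step 4: x=[4.1333] v=[-2.7657]
Step 5: x=[3.5013] v=[-3.1599]
Step 6: x=[2.8252] v=[-3.3803]
Step 7: x=[2.1423] v=[-3.4147]
Step 8: x=[1.4900] v=[-3.2613]
Step 9: x=[0.9043] v=[-2.9285]
Step 10: x=[0.4174] v=[-2.4347]
Step 11: x=[0.0560] v=[-1.8070]
Step 12: x=[-0.1600] v=[-1.0799]
Step 13: x=[-0.2187] v=[-0.2934]
Step 14: x=[-0.1169] v=[0.5092]
First v>=0 after going negative at step 14, time=2.8000

Answer: 2.8000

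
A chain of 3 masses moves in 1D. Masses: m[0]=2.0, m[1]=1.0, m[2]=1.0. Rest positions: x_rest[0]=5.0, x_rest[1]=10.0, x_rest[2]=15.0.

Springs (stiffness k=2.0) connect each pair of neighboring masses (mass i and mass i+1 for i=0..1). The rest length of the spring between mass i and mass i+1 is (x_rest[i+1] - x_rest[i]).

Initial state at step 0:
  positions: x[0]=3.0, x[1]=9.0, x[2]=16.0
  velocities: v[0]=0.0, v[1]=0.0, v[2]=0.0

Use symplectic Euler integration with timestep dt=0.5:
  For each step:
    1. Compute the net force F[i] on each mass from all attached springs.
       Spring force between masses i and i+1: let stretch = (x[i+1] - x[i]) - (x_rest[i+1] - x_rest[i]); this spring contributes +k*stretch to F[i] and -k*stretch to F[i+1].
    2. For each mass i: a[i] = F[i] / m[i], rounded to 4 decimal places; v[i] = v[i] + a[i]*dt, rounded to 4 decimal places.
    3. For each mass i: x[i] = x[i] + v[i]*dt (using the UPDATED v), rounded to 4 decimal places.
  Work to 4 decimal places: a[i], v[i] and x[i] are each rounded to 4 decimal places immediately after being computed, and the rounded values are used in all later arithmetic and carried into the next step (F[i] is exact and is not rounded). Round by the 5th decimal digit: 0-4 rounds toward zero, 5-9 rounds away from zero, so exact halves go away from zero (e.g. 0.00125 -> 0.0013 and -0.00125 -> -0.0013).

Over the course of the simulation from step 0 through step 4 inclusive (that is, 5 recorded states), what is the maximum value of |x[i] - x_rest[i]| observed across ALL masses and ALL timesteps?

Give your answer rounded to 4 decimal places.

Answer: 2.3906

Derivation:
Step 0: x=[3.0000 9.0000 16.0000] v=[0.0000 0.0000 0.0000]
Step 1: x=[3.2500 9.5000 15.0000] v=[0.5000 1.0000 -2.0000]
Step 2: x=[3.8125 9.6250 13.7500] v=[1.1250 0.2500 -2.5000]
Step 3: x=[4.5782 8.9063 12.9375] v=[1.5313 -1.4375 -1.6250]
Step 4: x=[5.1759 8.0391 12.6094] v=[1.1954 -1.7344 -0.6562]
Max displacement = 2.3906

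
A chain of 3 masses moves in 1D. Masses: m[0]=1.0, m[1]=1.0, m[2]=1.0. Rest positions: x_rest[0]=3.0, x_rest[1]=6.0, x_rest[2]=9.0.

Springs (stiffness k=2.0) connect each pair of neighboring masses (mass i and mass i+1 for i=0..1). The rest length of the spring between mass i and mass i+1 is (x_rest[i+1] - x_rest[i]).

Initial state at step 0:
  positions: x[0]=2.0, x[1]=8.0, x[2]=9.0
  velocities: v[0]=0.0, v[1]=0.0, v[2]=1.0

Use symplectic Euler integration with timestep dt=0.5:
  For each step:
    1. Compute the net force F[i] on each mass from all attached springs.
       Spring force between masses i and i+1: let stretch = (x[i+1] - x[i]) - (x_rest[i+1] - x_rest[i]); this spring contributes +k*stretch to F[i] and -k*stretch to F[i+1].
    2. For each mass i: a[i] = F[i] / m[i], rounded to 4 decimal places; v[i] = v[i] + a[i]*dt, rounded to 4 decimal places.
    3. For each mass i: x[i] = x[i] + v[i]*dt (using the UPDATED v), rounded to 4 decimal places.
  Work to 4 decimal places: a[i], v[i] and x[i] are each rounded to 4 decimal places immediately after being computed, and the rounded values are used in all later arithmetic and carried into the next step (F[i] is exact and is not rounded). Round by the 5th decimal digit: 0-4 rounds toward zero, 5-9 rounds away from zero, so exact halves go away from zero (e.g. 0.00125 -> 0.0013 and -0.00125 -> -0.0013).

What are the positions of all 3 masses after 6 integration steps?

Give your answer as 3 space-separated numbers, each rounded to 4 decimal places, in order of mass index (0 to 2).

Answer: 5.4688 5.7813 10.7500

Derivation:
Step 0: x=[2.0000 8.0000 9.0000] v=[0.0000 0.0000 1.0000]
Step 1: x=[3.5000 5.5000 10.5000] v=[3.0000 -5.0000 3.0000]
Step 2: x=[4.5000 4.5000 11.0000] v=[2.0000 -2.0000 1.0000]
Step 3: x=[4.0000 6.7500 9.7500] v=[-1.0000 4.5000 -2.5000]
Step 4: x=[3.3750 9.1250 8.5000] v=[-1.2500 4.7500 -2.5000]
Step 5: x=[4.1250 8.3125 9.0625] v=[1.5000 -1.6250 1.1250]
Step 6: x=[5.4688 5.7813 10.7500] v=[2.6875 -5.0625 3.3750]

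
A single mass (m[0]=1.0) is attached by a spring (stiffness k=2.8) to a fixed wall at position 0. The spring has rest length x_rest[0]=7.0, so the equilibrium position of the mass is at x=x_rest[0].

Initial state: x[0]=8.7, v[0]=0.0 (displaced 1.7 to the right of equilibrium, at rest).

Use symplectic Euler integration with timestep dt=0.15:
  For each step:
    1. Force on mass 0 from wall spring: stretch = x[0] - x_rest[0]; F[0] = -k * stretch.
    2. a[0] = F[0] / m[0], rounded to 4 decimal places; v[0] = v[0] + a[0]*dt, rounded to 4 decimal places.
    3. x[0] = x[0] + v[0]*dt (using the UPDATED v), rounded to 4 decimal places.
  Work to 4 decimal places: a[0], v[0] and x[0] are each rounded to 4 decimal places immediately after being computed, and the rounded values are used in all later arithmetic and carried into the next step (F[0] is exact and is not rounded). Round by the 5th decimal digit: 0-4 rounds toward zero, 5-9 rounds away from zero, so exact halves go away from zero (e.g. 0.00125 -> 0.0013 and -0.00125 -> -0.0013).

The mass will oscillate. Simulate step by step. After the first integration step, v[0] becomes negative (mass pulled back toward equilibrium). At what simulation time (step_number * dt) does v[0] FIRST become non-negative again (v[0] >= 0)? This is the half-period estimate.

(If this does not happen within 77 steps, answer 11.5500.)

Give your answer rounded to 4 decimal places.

Step 0: x=[8.7000] v=[0.0000]
Step 1: x=[8.5929] v=[-0.7140]
Step 2: x=[8.3855] v=[-1.3830]
Step 3: x=[8.0908] v=[-1.9649]
Step 4: x=[7.7274] v=[-2.4230]
Step 5: x=[7.3181] v=[-2.7285]
Step 6: x=[6.8888] v=[-2.8621]
Step 7: x=[6.4665] v=[-2.8154]
Step 8: x=[6.0778] v=[-2.5913]
Step 9: x=[5.7472] v=[-2.2040]
Step 10: x=[5.4955] v=[-1.6778]
Step 11: x=[5.3386] v=[-1.0459]
Step 12: x=[5.2864] v=[-0.3481]
Step 13: x=[5.3421] v=[0.3716]
First v>=0 after going negative at step 13, time=1.9500

Answer: 1.9500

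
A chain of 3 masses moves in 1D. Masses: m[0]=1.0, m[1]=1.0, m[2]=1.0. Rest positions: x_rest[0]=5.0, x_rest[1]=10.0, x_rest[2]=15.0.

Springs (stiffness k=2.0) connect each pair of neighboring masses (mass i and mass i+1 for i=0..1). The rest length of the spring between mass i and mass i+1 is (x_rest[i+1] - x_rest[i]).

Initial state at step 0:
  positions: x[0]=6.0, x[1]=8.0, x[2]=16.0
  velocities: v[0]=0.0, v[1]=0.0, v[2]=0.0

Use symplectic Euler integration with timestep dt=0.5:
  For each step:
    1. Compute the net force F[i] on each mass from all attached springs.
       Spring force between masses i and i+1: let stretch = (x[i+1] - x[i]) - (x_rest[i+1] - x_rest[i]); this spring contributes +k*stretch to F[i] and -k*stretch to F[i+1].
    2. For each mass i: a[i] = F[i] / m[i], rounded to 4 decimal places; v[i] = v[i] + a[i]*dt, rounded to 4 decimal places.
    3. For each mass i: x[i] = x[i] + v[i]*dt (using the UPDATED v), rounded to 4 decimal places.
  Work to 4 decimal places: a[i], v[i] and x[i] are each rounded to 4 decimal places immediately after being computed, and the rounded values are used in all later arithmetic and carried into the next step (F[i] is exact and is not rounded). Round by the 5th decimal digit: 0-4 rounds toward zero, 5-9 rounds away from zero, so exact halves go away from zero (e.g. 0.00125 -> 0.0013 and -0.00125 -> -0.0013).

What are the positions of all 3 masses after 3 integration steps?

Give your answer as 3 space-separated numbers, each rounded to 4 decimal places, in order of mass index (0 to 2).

Step 0: x=[6.0000 8.0000 16.0000] v=[0.0000 0.0000 0.0000]
Step 1: x=[4.5000 11.0000 14.5000] v=[-3.0000 6.0000 -3.0000]
Step 2: x=[3.7500 12.5000 13.7500] v=[-1.5000 3.0000 -1.5000]
Step 3: x=[4.8750 10.2500 14.8750] v=[2.2500 -4.5000 2.2500]

Answer: 4.8750 10.2500 14.8750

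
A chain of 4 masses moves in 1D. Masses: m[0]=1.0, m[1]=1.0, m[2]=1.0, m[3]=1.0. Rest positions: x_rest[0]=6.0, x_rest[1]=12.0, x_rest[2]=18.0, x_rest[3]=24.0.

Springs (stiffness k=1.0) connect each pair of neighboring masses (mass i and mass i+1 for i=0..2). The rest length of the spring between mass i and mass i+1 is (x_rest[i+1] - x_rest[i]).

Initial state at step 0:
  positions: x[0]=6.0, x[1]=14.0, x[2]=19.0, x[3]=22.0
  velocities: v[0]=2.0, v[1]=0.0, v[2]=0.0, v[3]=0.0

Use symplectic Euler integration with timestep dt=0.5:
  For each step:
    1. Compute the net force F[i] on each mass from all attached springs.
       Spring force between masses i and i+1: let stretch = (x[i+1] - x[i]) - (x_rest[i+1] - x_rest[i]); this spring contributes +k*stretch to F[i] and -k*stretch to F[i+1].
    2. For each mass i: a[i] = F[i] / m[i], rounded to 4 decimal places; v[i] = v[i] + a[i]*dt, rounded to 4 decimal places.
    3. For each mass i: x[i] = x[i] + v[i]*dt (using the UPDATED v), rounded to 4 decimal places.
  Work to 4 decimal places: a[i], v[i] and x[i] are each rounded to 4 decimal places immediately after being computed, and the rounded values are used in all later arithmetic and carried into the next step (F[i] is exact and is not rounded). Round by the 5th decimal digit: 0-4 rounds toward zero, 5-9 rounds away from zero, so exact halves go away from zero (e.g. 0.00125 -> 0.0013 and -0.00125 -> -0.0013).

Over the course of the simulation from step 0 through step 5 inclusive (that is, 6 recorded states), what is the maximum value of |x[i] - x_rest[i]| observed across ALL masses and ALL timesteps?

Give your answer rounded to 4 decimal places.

Step 0: x=[6.0000 14.0000 19.0000 22.0000] v=[2.0000 0.0000 0.0000 0.0000]
Step 1: x=[7.5000 13.2500 18.5000 22.7500] v=[3.0000 -1.5000 -1.0000 1.5000]
Step 2: x=[8.9375 12.3750 17.7500 23.9375] v=[2.8750 -1.7500 -1.5000 2.3750]
Step 3: x=[9.7344 11.9844 17.2031 25.0782] v=[1.5938 -0.7813 -1.0938 2.2813]
Step 4: x=[9.5938 12.3360 17.3203 25.7501] v=[-0.2812 0.7031 0.2344 1.3438]
Step 5: x=[8.6388 13.2481 18.2989 25.8146] v=[-1.9101 1.8242 1.9572 0.1289]
Max displacement = 3.7344

Answer: 3.7344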